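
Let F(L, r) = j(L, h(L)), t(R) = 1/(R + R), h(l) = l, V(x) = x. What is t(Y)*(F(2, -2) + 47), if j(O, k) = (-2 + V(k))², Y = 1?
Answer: 47/2 ≈ 23.500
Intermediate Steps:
t(R) = 1/(2*R)
j(O, k) = (-2 + k)²
F(L, r) = (-2 + L)²
t(Y)*(F(2, -2) + 47) = ((½)/1)*((-2 + 2)² + 47) = ((½)*1)*(0² + 47) = (0 + 47)/2 = (½)*47 = 47/2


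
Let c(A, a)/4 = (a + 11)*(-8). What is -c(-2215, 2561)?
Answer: 82304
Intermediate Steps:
c(A, a) = -352 - 32*a (c(A, a) = 4*((a + 11)*(-8)) = 4*((11 + a)*(-8)) = 4*(-88 - 8*a) = -352 - 32*a)
-c(-2215, 2561) = -(-352 - 32*2561) = -(-352 - 81952) = -1*(-82304) = 82304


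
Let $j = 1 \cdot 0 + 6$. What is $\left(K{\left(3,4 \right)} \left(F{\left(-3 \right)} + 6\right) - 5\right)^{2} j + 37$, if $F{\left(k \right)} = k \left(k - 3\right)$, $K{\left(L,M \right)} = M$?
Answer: $49723$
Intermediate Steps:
$F{\left(k \right)} = k \left(-3 + k\right)$
$j = 6$ ($j = 0 + 6 = 6$)
$\left(K{\left(3,4 \right)} \left(F{\left(-3 \right)} + 6\right) - 5\right)^{2} j + 37 = \left(4 \left(- 3 \left(-3 - 3\right) + 6\right) - 5\right)^{2} \cdot 6 + 37 = \left(4 \left(\left(-3\right) \left(-6\right) + 6\right) - 5\right)^{2} \cdot 6 + 37 = \left(4 \left(18 + 6\right) - 5\right)^{2} \cdot 6 + 37 = \left(4 \cdot 24 - 5\right)^{2} \cdot 6 + 37 = \left(96 - 5\right)^{2} \cdot 6 + 37 = 91^{2} \cdot 6 + 37 = 8281 \cdot 6 + 37 = 49686 + 37 = 49723$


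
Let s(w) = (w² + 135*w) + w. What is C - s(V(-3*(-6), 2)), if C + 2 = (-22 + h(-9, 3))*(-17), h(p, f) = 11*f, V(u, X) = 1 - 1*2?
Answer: -54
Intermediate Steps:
V(u, X) = -1 (V(u, X) = 1 - 2 = -1)
C = -189 (C = -2 + (-22 + 11*3)*(-17) = -2 + (-22 + 33)*(-17) = -2 + 11*(-17) = -2 - 187 = -189)
s(w) = w² + 136*w
C - s(V(-3*(-6), 2)) = -189 - (-1)*(136 - 1) = -189 - (-1)*135 = -189 - 1*(-135) = -189 + 135 = -54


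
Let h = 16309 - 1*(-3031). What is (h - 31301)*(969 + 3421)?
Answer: -52508790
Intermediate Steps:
h = 19340 (h = 16309 + 3031 = 19340)
(h - 31301)*(969 + 3421) = (19340 - 31301)*(969 + 3421) = -11961*4390 = -52508790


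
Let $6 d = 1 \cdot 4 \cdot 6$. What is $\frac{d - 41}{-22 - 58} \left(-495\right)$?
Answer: $- \frac{3663}{16} \approx -228.94$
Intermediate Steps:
$d = 4$ ($d = \frac{1 \cdot 4 \cdot 6}{6} = \frac{4 \cdot 6}{6} = \frac{1}{6} \cdot 24 = 4$)
$\frac{d - 41}{-22 - 58} \left(-495\right) = \frac{4 - 41}{-22 - 58} \left(-495\right) = - \frac{37}{-80} \left(-495\right) = \left(-37\right) \left(- \frac{1}{80}\right) \left(-495\right) = \frac{37}{80} \left(-495\right) = - \frac{3663}{16}$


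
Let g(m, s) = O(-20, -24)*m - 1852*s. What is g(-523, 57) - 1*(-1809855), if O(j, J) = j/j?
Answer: 1703768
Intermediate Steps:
O(j, J) = 1
g(m, s) = m - 1852*s (g(m, s) = 1*m - 1852*s = m - 1852*s)
g(-523, 57) - 1*(-1809855) = (-523 - 1852*57) - 1*(-1809855) = (-523 - 105564) + 1809855 = -106087 + 1809855 = 1703768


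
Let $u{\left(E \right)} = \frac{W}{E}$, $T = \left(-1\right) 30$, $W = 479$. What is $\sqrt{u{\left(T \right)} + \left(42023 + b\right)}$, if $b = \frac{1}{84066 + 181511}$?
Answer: $\frac{\sqrt{2666523665089959870}}{7967310} \approx 204.96$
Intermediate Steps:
$T = -30$
$u{\left(E \right)} = \frac{479}{E}$
$b = \frac{1}{265577} \approx 3.7654 \cdot 10^{-6}$
$\sqrt{u{\left(T \right)} + \left(42023 + b\right)} = \sqrt{\frac{479}{-30} + \left(42023 + \frac{1}{265577}\right)} = \sqrt{479 \left(- \frac{1}{30}\right) + \frac{11160342272}{265577}} = \sqrt{- \frac{479}{30} + \frac{11160342272}{265577}} = \sqrt{\frac{334683056777}{7967310}} = \frac{\sqrt{2666523665089959870}}{7967310}$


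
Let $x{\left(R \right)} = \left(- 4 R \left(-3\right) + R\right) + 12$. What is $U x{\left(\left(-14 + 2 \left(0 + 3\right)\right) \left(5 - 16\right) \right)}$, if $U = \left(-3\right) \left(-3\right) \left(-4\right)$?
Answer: $-41616$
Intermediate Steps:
$x{\left(R \right)} = 12 + 13 R$ ($x{\left(R \right)} = \left(12 R + R\right) + 12 = 13 R + 12 = 12 + 13 R$)
$U = -36$ ($U = 9 \left(-4\right) = -36$)
$U x{\left(\left(-14 + 2 \left(0 + 3\right)\right) \left(5 - 16\right) \right)} = - 36 \left(12 + 13 \left(-14 + 2 \left(0 + 3\right)\right) \left(5 - 16\right)\right) = - 36 \left(12 + 13 \left(-14 + 2 \cdot 3\right) \left(-11\right)\right) = - 36 \left(12 + 13 \left(-14 + 6\right) \left(-11\right)\right) = - 36 \left(12 + 13 \left(\left(-8\right) \left(-11\right)\right)\right) = - 36 \left(12 + 13 \cdot 88\right) = - 36 \left(12 + 1144\right) = \left(-36\right) 1156 = -41616$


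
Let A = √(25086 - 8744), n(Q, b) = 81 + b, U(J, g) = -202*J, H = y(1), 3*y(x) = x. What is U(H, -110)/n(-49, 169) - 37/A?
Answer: -101/375 - 37*√16342/16342 ≈ -0.55877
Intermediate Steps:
y(x) = x/3
H = ⅓ (H = (⅓)*1 = ⅓ ≈ 0.33333)
A = √16342 ≈ 127.84
U(H, -110)/n(-49, 169) - 37/A = (-202*⅓)/(81 + 169) - 37*√16342/16342 = -202/3/250 - 37*√16342/16342 = -202/3*1/250 - 37*√16342/16342 = -101/375 - 37*√16342/16342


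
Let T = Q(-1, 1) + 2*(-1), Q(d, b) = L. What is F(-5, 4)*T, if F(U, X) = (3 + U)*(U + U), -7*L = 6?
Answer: -400/7 ≈ -57.143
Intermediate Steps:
L = -6/7 (L = -1/7*6 = -6/7 ≈ -0.85714)
F(U, X) = 2*U*(3 + U) (F(U, X) = (3 + U)*(2*U) = 2*U*(3 + U))
Q(d, b) = -6/7
T = -20/7 (T = -6/7 + 2*(-1) = -6/7 - 2 = -20/7 ≈ -2.8571)
F(-5, 4)*T = (2*(-5)*(3 - 5))*(-20/7) = (2*(-5)*(-2))*(-20/7) = 20*(-20/7) = -400/7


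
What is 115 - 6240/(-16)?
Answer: 505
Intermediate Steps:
115 - 6240/(-16) = 115 - 6240*(-1)/16 = 115 - 104*(-15/4) = 115 + 390 = 505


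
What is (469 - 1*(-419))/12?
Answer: 74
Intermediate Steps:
(469 - 1*(-419))/12 = (469 + 419)/12 = (1/12)*888 = 74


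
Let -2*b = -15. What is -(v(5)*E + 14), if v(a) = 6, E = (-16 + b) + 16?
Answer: -59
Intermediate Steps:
b = 15/2 (b = -½*(-15) = 15/2 ≈ 7.5000)
E = 15/2 (E = (-16 + 15/2) + 16 = -17/2 + 16 = 15/2 ≈ 7.5000)
-(v(5)*E + 14) = -(6*(15/2) + 14) = -(45 + 14) = -1*59 = -59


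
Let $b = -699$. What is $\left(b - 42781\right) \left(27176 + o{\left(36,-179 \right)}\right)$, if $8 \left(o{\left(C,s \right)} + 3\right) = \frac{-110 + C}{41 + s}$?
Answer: $- \frac{81522461855}{69} \approx -1.1815 \cdot 10^{9}$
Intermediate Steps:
$o{\left(C,s \right)} = -3 + \frac{-110 + C}{8 \left(41 + s\right)}$ ($o{\left(C,s \right)} = -3 + \frac{\left(-110 + C\right) \frac{1}{41 + s}}{8} = -3 + \frac{\frac{1}{41 + s} \left(-110 + C\right)}{8} = -3 + \frac{-110 + C}{8 \left(41 + s\right)}$)
$\left(b - 42781\right) \left(27176 + o{\left(36,-179 \right)}\right) = \left(-699 - 42781\right) \left(27176 + \frac{-1094 + 36 - -4296}{8 \left(41 - 179\right)}\right) = - 43480 \left(27176 + \frac{-1094 + 36 + 4296}{8 \left(-138\right)}\right) = - 43480 \left(27176 + \frac{1}{8} \left(- \frac{1}{138}\right) 3238\right) = - 43480 \left(27176 - \frac{1619}{552}\right) = \left(-43480\right) \frac{14999533}{552} = - \frac{81522461855}{69}$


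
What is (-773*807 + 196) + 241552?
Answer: -382063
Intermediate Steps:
(-773*807 + 196) + 241552 = (-623811 + 196) + 241552 = -623615 + 241552 = -382063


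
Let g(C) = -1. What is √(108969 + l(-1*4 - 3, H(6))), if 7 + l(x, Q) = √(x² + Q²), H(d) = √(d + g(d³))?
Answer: √(108962 + 3*√6) ≈ 330.10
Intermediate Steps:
H(d) = √(-1 + d) (H(d) = √(d - 1) = √(-1 + d))
l(x, Q) = -7 + √(Q² + x²) (l(x, Q) = -7 + √(x² + Q²) = -7 + √(Q² + x²))
√(108969 + l(-1*4 - 3, H(6))) = √(108969 + (-7 + √((√(-1 + 6))² + (-1*4 - 3)²))) = √(108969 + (-7 + √((√5)² + (-4 - 3)²))) = √(108969 + (-7 + √(5 + (-7)²))) = √(108969 + (-7 + √(5 + 49))) = √(108969 + (-7 + √54)) = √(108969 + (-7 + 3*√6)) = √(108962 + 3*√6)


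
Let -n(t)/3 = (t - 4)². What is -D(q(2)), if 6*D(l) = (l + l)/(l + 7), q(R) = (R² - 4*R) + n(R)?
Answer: -16/27 ≈ -0.59259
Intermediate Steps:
n(t) = -3*(-4 + t)² (n(t) = -3*(t - 4)² = -3*(-4 + t)²)
q(R) = R² - 4*R - 3*(-4 + R)² (q(R) = (R² - 4*R) - 3*(-4 + R)² = R² - 4*R - 3*(-4 + R)²)
D(l) = l/(3*(7 + l)) (D(l) = ((l + l)/(l + 7))/6 = ((2*l)/(7 + l))/6 = (2*l/(7 + l))/6 = l/(3*(7 + l)))
-D(q(2)) = -(-48 - 2*2² + 20*2)/(3*(7 + (-48 - 2*2² + 20*2))) = -(-48 - 2*4 + 40)/(3*(7 + (-48 - 2*4 + 40))) = -(-48 - 8 + 40)/(3*(7 + (-48 - 8 + 40))) = -(-16)/(3*(7 - 16)) = -(-16)/(3*(-9)) = -(-16)*(-1)/(3*9) = -1*16/27 = -16/27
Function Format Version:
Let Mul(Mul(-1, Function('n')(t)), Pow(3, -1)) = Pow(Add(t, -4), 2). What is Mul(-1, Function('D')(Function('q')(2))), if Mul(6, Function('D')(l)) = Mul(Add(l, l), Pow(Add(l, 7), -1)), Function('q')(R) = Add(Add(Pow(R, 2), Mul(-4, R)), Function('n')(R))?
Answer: Rational(-16, 27) ≈ -0.59259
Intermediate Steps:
Function('n')(t) = Mul(-3, Pow(Add(-4, t), 2)) (Function('n')(t) = Mul(-3, Pow(Add(t, -4), 2)) = Mul(-3, Pow(Add(-4, t), 2)))
Function('q')(R) = Add(Pow(R, 2), Mul(-4, R), Mul(-3, Pow(Add(-4, R), 2))) (Function('q')(R) = Add(Add(Pow(R, 2), Mul(-4, R)), Mul(-3, Pow(Add(-4, R), 2))) = Add(Pow(R, 2), Mul(-4, R), Mul(-3, Pow(Add(-4, R), 2))))
Function('D')(l) = Mul(Rational(1, 3), l, Pow(Add(7, l), -1)) (Function('D')(l) = Mul(Rational(1, 6), Mul(Add(l, l), Pow(Add(l, 7), -1))) = Mul(Rational(1, 6), Mul(Mul(2, l), Pow(Add(7, l), -1))) = Mul(Rational(1, 6), Mul(2, l, Pow(Add(7, l), -1))) = Mul(Rational(1, 3), l, Pow(Add(7, l), -1)))
Mul(-1, Function('D')(Function('q')(2))) = Mul(-1, Mul(Rational(1, 3), Add(-48, Mul(-2, Pow(2, 2)), Mul(20, 2)), Pow(Add(7, Add(-48, Mul(-2, Pow(2, 2)), Mul(20, 2))), -1))) = Mul(-1, Mul(Rational(1, 3), Add(-48, Mul(-2, 4), 40), Pow(Add(7, Add(-48, Mul(-2, 4), 40)), -1))) = Mul(-1, Mul(Rational(1, 3), Add(-48, -8, 40), Pow(Add(7, Add(-48, -8, 40)), -1))) = Mul(-1, Mul(Rational(1, 3), -16, Pow(Add(7, -16), -1))) = Mul(-1, Mul(Rational(1, 3), -16, Pow(-9, -1))) = Mul(-1, Mul(Rational(1, 3), -16, Rational(-1, 9))) = Mul(-1, Rational(16, 27)) = Rational(-16, 27)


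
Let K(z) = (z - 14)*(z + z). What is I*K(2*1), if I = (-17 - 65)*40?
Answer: 157440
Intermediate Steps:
I = -3280 (I = -82*40 = -3280)
K(z) = 2*z*(-14 + z) (K(z) = (-14 + z)*(2*z) = 2*z*(-14 + z))
I*K(2*1) = -6560*2*1*(-14 + 2*1) = -6560*2*(-14 + 2) = -6560*2*(-12) = -3280*(-48) = 157440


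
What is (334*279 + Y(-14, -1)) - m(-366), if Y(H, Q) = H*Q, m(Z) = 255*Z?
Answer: 186530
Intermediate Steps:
(334*279 + Y(-14, -1)) - m(-366) = (334*279 - 14*(-1)) - 255*(-366) = (93186 + 14) - 1*(-93330) = 93200 + 93330 = 186530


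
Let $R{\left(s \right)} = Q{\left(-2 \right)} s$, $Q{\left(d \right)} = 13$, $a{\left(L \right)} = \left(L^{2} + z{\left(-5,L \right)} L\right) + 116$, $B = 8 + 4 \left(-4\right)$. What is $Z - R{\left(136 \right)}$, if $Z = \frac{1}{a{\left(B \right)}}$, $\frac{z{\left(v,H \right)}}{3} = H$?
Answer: $- \frac{657695}{372} \approx -1768.0$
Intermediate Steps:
$B = -8$ ($B = 8 - 16 = -8$)
$z{\left(v,H \right)} = 3 H$
$a{\left(L \right)} = 116 + 4 L^{2}$ ($a{\left(L \right)} = \left(L^{2} + 3 L L\right) + 116 = \left(L^{2} + 3 L^{2}\right) + 116 = 4 L^{2} + 116 = 116 + 4 L^{2}$)
$Z = \frac{1}{372}$ ($Z = \frac{1}{116 + 4 \left(-8\right)^{2}} = \frac{1}{116 + 4 \cdot 64} = \frac{1}{116 + 256} = \frac{1}{372} \approx 0.0026882$)
$R{\left(s \right)} = 13 s$
$Z - R{\left(136 \right)} = \frac{1}{372} - 13 \cdot 136 = \frac{1}{372} - 1768 = - \frac{657695}{372}$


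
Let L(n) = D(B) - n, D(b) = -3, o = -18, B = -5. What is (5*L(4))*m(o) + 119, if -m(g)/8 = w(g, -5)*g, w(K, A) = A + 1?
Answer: 20279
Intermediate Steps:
L(n) = -3 - n
w(K, A) = 1 + A
m(g) = 32*g (m(g) = -8*(1 - 5)*g = -(-32)*g = 32*g)
(5*L(4))*m(o) + 119 = (5*(-3 - 1*4))*(32*(-18)) + 119 = (5*(-3 - 4))*(-576) + 119 = (5*(-7))*(-576) + 119 = -35*(-576) + 119 = 20160 + 119 = 20279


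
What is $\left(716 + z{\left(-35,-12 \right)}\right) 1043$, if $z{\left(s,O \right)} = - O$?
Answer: $759304$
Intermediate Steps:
$\left(716 + z{\left(-35,-12 \right)}\right) 1043 = \left(716 - -12\right) 1043 = \left(716 + 12\right) 1043 = 728 \cdot 1043 = 759304$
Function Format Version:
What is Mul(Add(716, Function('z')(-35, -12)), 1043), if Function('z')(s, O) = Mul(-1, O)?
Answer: 759304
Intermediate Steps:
Mul(Add(716, Function('z')(-35, -12)), 1043) = Mul(Add(716, Mul(-1, -12)), 1043) = Mul(Add(716, 12), 1043) = Mul(728, 1043) = 759304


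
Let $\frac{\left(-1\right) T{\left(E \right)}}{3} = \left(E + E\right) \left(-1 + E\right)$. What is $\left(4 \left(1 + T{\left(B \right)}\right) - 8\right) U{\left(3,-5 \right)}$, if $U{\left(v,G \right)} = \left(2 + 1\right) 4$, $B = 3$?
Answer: $-1776$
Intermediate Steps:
$T{\left(E \right)} = - 6 E \left(-1 + E\right)$ ($T{\left(E \right)} = - 3 \left(E + E\right) \left(-1 + E\right) = - 3 \cdot 2 E \left(-1 + E\right) = - 6 E \left(-1 + E\right)$)
$U{\left(v,G \right)} = 12$ ($U{\left(v,G \right)} = 3 \cdot 4 = 12$)
$\left(4 \left(1 + T{\left(B \right)}\right) - 8\right) U{\left(3,-5 \right)} = \left(4 \left(1 + 6 \cdot 3 \left(1 - 3\right)\right) - 8\right) 12 = \left(4 \left(1 + 6 \cdot 3 \left(-2\right)\right) - 8\right) 12 = \left(4 \left(1 - 36\right) - 8\right) 12 = \left(4 \left(-35\right) - 8\right) 12 = \left(-140 - 8\right) 12 = \left(-148\right) 12 = -1776$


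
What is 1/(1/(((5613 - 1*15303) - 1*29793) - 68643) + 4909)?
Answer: 108126/530790533 ≈ 0.00020371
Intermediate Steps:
1/(1/(((5613 - 1*15303) - 1*29793) - 68643) + 4909) = 1/(1/(((5613 - 15303) - 29793) - 68643) + 4909) = 1/(1/((-9690 - 29793) - 68643) + 4909) = 1/(1/(-39483 - 68643) + 4909) = 1/(1/(-108126) + 4909) = 1/(-1/108126 + 4909) = 1/(530790533/108126) = 108126/530790533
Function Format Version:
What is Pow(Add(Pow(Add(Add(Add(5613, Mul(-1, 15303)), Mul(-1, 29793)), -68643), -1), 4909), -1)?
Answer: Rational(108126, 530790533) ≈ 0.00020371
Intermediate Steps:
Pow(Add(Pow(Add(Add(Add(5613, Mul(-1, 15303)), Mul(-1, 29793)), -68643), -1), 4909), -1) = Pow(Add(Pow(Add(Add(Add(5613, -15303), -29793), -68643), -1), 4909), -1) = Pow(Add(Pow(Add(Add(-9690, -29793), -68643), -1), 4909), -1) = Pow(Add(Pow(Add(-39483, -68643), -1), 4909), -1) = Pow(Add(Pow(-108126, -1), 4909), -1) = Pow(Add(Rational(-1, 108126), 4909), -1) = Pow(Rational(530790533, 108126), -1) = Rational(108126, 530790533)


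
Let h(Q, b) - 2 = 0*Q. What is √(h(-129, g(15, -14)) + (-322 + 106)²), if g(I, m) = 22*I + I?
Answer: √46658 ≈ 216.00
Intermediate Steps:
g(I, m) = 23*I
h(Q, b) = 2 (h(Q, b) = 2 + 0*Q = 2 + 0 = 2)
√(h(-129, g(15, -14)) + (-322 + 106)²) = √(2 + (-322 + 106)²) = √(2 + (-216)²) = √(2 + 46656) = √46658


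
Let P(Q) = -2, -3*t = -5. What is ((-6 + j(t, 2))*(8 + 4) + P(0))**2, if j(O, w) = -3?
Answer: 12100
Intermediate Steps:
t = 5/3 (t = -1/3*(-5) = 5/3 ≈ 1.6667)
((-6 + j(t, 2))*(8 + 4) + P(0))**2 = ((-6 - 3)*(8 + 4) - 2)**2 = (-9*12 - 2)**2 = (-108 - 2)**2 = (-110)**2 = 12100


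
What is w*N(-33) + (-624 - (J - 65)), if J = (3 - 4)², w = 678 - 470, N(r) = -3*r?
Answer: 20032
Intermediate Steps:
w = 208
J = 1 (J = (-1)² = 1)
w*N(-33) + (-624 - (J - 65)) = 208*(-3*(-33)) + (-624 - (1 - 65)) = 208*99 + (-624 - 1*(-64)) = 20592 + (-624 + 64) = 20592 - 560 = 20032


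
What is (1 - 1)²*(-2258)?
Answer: 0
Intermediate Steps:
(1 - 1)²*(-2258) = 0²*(-2258) = 0*(-2258) = 0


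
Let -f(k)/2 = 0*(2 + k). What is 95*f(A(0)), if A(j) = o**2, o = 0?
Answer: 0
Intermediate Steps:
A(j) = 0 (A(j) = 0**2 = 0)
f(k) = 0 (f(k) = -0*(2 + k) = -2*0 = 0)
95*f(A(0)) = 95*0 = 0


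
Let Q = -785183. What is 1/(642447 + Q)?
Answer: -1/142736 ≈ -7.0059e-6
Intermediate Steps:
1/(642447 + Q) = 1/(642447 - 785183) = 1/(-142736) = -1/142736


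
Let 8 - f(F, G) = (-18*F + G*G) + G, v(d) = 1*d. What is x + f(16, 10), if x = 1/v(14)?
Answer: 2605/14 ≈ 186.07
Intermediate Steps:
v(d) = d
f(F, G) = 8 - G - G**2 + 18*F (f(F, G) = 8 - ((-18*F + G*G) + G) = 8 - ((-18*F + G**2) + G) = 8 - ((G**2 - 18*F) + G) = 8 - (G + G**2 - 18*F) = 8 + (-G - G**2 + 18*F) = 8 - G - G**2 + 18*F)
x = 1/14 ≈ 0.071429
x + f(16, 10) = 1/14 + (8 - 1*10 - 1*10**2 + 18*16) = 1/14 + (8 - 10 - 1*100 + 288) = 1/14 + (8 - 10 - 100 + 288) = 1/14 + 186 = 2605/14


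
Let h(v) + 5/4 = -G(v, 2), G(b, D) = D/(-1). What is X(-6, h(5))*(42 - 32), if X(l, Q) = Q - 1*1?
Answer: -5/2 ≈ -2.5000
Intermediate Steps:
G(b, D) = -D (G(b, D) = D*(-1) = -D)
h(v) = ¾ (h(v) = -5/4 - (-1)*2 = -5/4 - 1*(-2) = -5/4 + 2 = ¾)
X(l, Q) = -1 + Q (X(l, Q) = Q - 1 = -1 + Q)
X(-6, h(5))*(42 - 32) = (-1 + ¾)*(42 - 32) = -¼*10 = -5/2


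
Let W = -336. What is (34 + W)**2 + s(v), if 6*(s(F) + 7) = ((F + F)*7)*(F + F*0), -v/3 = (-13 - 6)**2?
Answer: 2827938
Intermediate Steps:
v = -1083 (v = -3*(-13 - 6)**2 = -3*(-19)**2 = -3*361 = -1083)
s(F) = -7 + 7*F**2/3 (s(F) = -7 + (((F + F)*7)*(F + F*0))/6 = -7 + (((2*F)*7)*(F + 0))/6 = -7 + ((14*F)*F)/6 = -7 + (14*F**2)/6 = -7 + 7*F**2/3)
(34 + W)**2 + s(v) = (34 - 336)**2 + (-7 + (7/3)*(-1083)**2) = (-302)**2 + (-7 + (7/3)*1172889) = 91204 + (-7 + 2736741) = 91204 + 2736734 = 2827938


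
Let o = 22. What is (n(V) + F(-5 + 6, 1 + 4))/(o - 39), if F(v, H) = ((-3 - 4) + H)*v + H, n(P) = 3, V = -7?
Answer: -6/17 ≈ -0.35294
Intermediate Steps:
F(v, H) = H + v*(-7 + H) (F(v, H) = (-7 + H)*v + H = v*(-7 + H) + H = H + v*(-7 + H))
(n(V) + F(-5 + 6, 1 + 4))/(o - 39) = (3 + ((1 + 4) - 7*(-5 + 6) + (1 + 4)*(-5 + 6)))/(22 - 39) = (3 + (5 - 7*1 + 5*1))/(-17) = (3 + (5 - 7 + 5))*(-1/17) = (3 + 3)*(-1/17) = 6*(-1/17) = -6/17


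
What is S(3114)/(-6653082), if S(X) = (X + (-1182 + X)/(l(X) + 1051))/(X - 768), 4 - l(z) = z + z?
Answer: -383495/1922401390818 ≈ -1.9949e-7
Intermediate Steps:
l(z) = 4 - 2*z (l(z) = 4 - (z + z) = 4 - 2*z)
S(X) = (X + (-1182 + X)/(1055 - 2*X))/(-768 + X) (S(X) = (X + (-1182 + X)/((4 - 2*X) + 1051))/(X - 768) = (X + (-1182 + X)/(1055 - 2*X))/(-768 + X))
S(3114)/(-6653082) = (2*(591 + 3114**2 - 528*3114)/(810240 - 2591*3114 + 2*3114**2))/(-6653082) = (2*(591 + 9696996 - 1644192)/(810240 - 8068374 + 2*9696996))*(-1/6653082) = (2*8053395/(810240 - 8068374 + 19393992))*(-1/6653082) = (2*8053395/12135858)*(-1/6653082) = (2*(1/12135858)*8053395)*(-1/6653082) = (383495/288949)*(-1/6653082) = -383495/1922401390818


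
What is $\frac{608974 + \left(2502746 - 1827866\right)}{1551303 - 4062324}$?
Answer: $- \frac{1283854}{2511021} \approx -0.51129$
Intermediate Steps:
$\frac{608974 + \left(2502746 - 1827866\right)}{1551303 - 4062324} = \frac{608974 + 674880}{-2511021} = 1283854 \left(- \frac{1}{2511021}\right) = - \frac{1283854}{2511021}$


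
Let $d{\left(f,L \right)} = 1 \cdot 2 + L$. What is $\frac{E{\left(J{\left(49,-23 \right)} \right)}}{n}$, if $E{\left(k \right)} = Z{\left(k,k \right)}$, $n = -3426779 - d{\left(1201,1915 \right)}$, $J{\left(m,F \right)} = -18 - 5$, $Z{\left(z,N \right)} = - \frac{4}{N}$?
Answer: $- \frac{1}{19715002} \approx -5.0723 \cdot 10^{-8}$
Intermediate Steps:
$d{\left(f,L \right)} = 2 + L$
$J{\left(m,F \right)} = -23$ ($J{\left(m,F \right)} = -18 - 5 = -23$)
$n = -3428696$ ($n = -3426779 - \left(2 + 1915\right) = -3426779 - 1917 = -3428696$)
$E{\left(k \right)} = - \frac{4}{k}$
$\frac{E{\left(J{\left(49,-23 \right)} \right)}}{n} = \frac{\left(-4\right) \frac{1}{-23}}{-3428696} = \left(-4\right) \left(- \frac{1}{23}\right) \left(- \frac{1}{3428696}\right) = \frac{4}{23} \left(- \frac{1}{3428696}\right) = - \frac{1}{19715002}$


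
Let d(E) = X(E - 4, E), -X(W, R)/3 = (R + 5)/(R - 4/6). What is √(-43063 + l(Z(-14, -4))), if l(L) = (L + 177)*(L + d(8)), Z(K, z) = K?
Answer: I*√22366542/22 ≈ 214.97*I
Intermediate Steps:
X(W, R) = -3*(5 + R)/(-⅔ + R) (X(W, R) = -3*(R + 5)/(R - 4/6) = -3*(5 + R)/(R - 4*⅙) = -3*(5 + R)/(R - ⅔) = -3*(5 + R)/(-⅔ + R))
d(E) = 9*(-5 - E)/(-2 + 3*E)
l(L) = (177 + L)*(-117/22 + L) (l(L) = (L + 177)*(L + 9*(-5 - 1*8)/(-2 + 3*8)) = (177 + L)*(L + 9*(-5 - 8)/(-2 + 24)) = (177 + L)*(L + 9*(-13)/22) = (177 + L)*(L + 9*(1/22)*(-13)) = (177 + L)*(L - 117/22) = (177 + L)*(-117/22 + L))
√(-43063 + l(Z(-14, -4))) = √(-43063 + (-20709/22 + (-14)² + (3777/22)*(-14))) = √(-43063 + (-20709/22 + 196 - 26439/11)) = √(-43063 - 69275/22) = √(-1016661/22) = I*√22366542/22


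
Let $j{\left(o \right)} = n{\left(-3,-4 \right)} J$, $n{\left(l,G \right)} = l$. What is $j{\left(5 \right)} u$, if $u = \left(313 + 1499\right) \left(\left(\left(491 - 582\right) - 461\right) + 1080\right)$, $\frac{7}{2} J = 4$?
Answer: $- \frac{22961664}{7} \approx -3.2802 \cdot 10^{6}$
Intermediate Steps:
$J = \frac{8}{7}$ ($J = \frac{2}{7} \cdot 4 = \frac{8}{7} \approx 1.1429$)
$j{\left(o \right)} = - \frac{24}{7}$ ($j{\left(o \right)} = \left(-3\right) \frac{8}{7} = - \frac{24}{7}$)
$u = 956736$ ($u = 1812 \left(\left(-91 - 461\right) + 1080\right) = 1812 \left(-552 + 1080\right) = 1812 \cdot 528 = 956736$)
$j{\left(5 \right)} u = \left(- \frac{24}{7}\right) 956736 = - \frac{22961664}{7}$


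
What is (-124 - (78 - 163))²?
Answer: 1521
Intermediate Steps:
(-124 - (78 - 163))² = (-124 - 1*(-85))² = (-124 + 85)² = (-39)² = 1521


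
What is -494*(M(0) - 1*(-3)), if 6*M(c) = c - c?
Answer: -1482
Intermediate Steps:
M(c) = 0 (M(c) = (c - c)/6 = (⅙)*0 = 0)
-494*(M(0) - 1*(-3)) = -494*(0 - 1*(-3)) = -494*(0 + 3) = -494*3 = -1482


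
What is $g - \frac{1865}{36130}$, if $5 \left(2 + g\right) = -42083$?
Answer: $- \frac{304165883}{36130} \approx -8418.7$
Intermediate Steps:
$g = - \frac{42093}{5}$ ($g = -2 + \frac{1}{5} \left(-42083\right) = -2 - \frac{42083}{5} = - \frac{42093}{5} \approx -8418.6$)
$g - \frac{1865}{36130} = - \frac{42093}{5} - \frac{1865}{36130} = - \frac{42093}{5} - \frac{373}{7226} = - \frac{304165883}{36130}$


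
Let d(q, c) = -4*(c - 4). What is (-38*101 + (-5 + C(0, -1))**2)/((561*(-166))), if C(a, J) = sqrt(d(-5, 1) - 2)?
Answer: 3803/93126 + 5*sqrt(10)/46563 ≈ 0.041177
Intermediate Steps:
d(q, c) = 16 - 4*c (d(q, c) = -4*(-4 + c) = 16 - 4*c)
C(a, J) = sqrt(10) (C(a, J) = sqrt((16 - 4*1) - 2) = sqrt((16 - 4) - 2) = sqrt(12 - 2) = sqrt(10))
(-38*101 + (-5 + C(0, -1))**2)/((561*(-166))) = (-38*101 + (-5 + sqrt(10))**2)/((561*(-166))) = (-3838 + (-5 + sqrt(10))**2)/(-93126) = (-3838 + (-5 + sqrt(10))**2)*(-1/93126) = 1919/46563 - (-5 + sqrt(10))**2/93126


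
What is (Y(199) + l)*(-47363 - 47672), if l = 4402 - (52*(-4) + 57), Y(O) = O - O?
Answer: -432694355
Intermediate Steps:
Y(O) = 0
l = 4553 (l = 4402 - (-208 + 57) = 4402 - 1*(-151) = 4402 + 151 = 4553)
(Y(199) + l)*(-47363 - 47672) = (0 + 4553)*(-47363 - 47672) = 4553*(-95035) = -432694355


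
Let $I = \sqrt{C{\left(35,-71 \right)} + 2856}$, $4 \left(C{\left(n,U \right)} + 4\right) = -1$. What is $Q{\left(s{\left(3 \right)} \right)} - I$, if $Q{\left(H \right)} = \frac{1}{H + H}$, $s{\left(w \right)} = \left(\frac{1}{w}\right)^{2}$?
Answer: $\frac{9}{2} - \frac{\sqrt{11407}}{2} \approx -48.902$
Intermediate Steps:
$C{\left(n,U \right)} = - \frac{17}{4}$ ($C{\left(n,U \right)} = -4 + \frac{1}{4} \left(-1\right) = -4 - \frac{1}{4} = - \frac{17}{4}$)
$s{\left(w \right)} = \frac{1}{w^{2}}$
$Q{\left(H \right)} = \frac{1}{2 H}$
$I = \frac{\sqrt{11407}}{2}$ ($I = \sqrt{- \frac{17}{4} + 2856} = \sqrt{\frac{11407}{4}} = \frac{\sqrt{11407}}{2} \approx 53.402$)
$Q{\left(s{\left(3 \right)} \right)} - I = \frac{1}{2 \cdot \frac{1}{9}} - \frac{\sqrt{11407}}{2} = \frac{\frac{1}{\frac{1}{9}}}{2} - \frac{\sqrt{11407}}{2} = \frac{1}{2} \cdot 9 - \frac{\sqrt{11407}}{2} = \frac{9}{2} - \frac{\sqrt{11407}}{2}$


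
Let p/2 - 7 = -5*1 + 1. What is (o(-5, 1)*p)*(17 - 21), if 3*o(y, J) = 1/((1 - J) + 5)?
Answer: -8/5 ≈ -1.6000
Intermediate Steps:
p = 6 (p = 14 + 2*(-5*1 + 1) = 14 + 2*(-5 + 1) = 14 + 2*(-4) = 14 - 8 = 6)
o(y, J) = 1/(3*(6 - J)) (o(y, J) = 1/(3*((1 - J) + 5)) = 1/(3*(6 - J)))
(o(-5, 1)*p)*(17 - 21) = (-1/(-18 + 3*1)*6)*(17 - 21) = (-1/(-18 + 3)*6)*(-4) = (-1/(-15)*6)*(-4) = (-1*(-1/15)*6)*(-4) = ((1/15)*6)*(-4) = (2/5)*(-4) = -8/5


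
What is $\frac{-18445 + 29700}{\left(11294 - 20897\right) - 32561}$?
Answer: $- \frac{11255}{42164} \approx -0.26693$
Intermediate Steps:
$\frac{-18445 + 29700}{\left(11294 - 20897\right) - 32561} = \frac{11255}{\left(11294 - 20897\right) - 32561} = \frac{11255}{-9603 - 32561} = \frac{11255}{-42164} = 11255 \left(- \frac{1}{42164}\right) = - \frac{11255}{42164}$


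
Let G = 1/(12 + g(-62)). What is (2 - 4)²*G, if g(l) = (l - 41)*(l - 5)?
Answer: 4/6913 ≈ 0.00057862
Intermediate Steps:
g(l) = (-41 + l)*(-5 + l)
G = 1/6913 (G = 1/(12 + (205 + (-62)² - 46*(-62))) = 1/(12 + (205 + 3844 + 2852)) = 1/(12 + 6901) = 1/6913 ≈ 0.00014465)
(2 - 4)²*G = (2 - 4)²*(1/6913) = (-2)²*(1/6913) = 4*(1/6913) = 4/6913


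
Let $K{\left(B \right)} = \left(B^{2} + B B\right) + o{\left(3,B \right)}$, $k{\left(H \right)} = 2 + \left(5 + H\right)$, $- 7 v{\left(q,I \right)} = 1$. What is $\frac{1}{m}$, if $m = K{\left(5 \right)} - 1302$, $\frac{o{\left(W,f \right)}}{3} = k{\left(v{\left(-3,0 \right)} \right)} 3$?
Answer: $- \frac{7}{8332} \approx -0.00084013$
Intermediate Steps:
$v{\left(q,I \right)} = - \frac{1}{7}$ ($v{\left(q,I \right)} = \left(- \frac{1}{7}\right) 1 = - \frac{1}{7}$)
$k{\left(H \right)} = 7 + H$
$o{\left(W,f \right)} = \frac{432}{7}$ ($o{\left(W,f \right)} = 3 \left(7 - \frac{1}{7}\right) 3 = 3 \cdot \frac{48}{7} \cdot 3 = 3 \cdot \frac{144}{7} = \frac{432}{7}$)
$K{\left(B \right)} = \frac{432}{7} + 2 B^{2}$ ($K{\left(B \right)} = \left(B^{2} + B B\right) + \frac{432}{7} = \left(B^{2} + B^{2}\right) + \frac{432}{7} = 2 B^{2} + \frac{432}{7} = \frac{432}{7} + 2 B^{2}$)
$m = - \frac{8332}{7}$ ($m = \left(\frac{432}{7} + 2 \cdot 5^{2}\right) - 1302 = \left(\frac{432}{7} + 2 \cdot 25\right) - 1302 = \left(\frac{432}{7} + 50\right) - 1302 = \frac{782}{7} - 1302 = - \frac{8332}{7} \approx -1190.3$)
$\frac{1}{m} = \frac{1}{- \frac{8332}{7}} = - \frac{7}{8332}$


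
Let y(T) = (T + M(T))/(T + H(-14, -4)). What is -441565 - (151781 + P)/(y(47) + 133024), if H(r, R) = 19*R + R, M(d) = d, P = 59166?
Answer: -1938343958621/4389698 ≈ -4.4157e+5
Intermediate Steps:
H(r, R) = 20*R
y(T) = 2*T/(-80 + T) (y(T) = (T + T)/(T + 20*(-4)) = (2*T)/(T - 80) = (2*T)/(-80 + T) = 2*T/(-80 + T))
-441565 - (151781 + P)/(y(47) + 133024) = -441565 - (151781 + 59166)/(2*47/(-80 + 47) + 133024) = -441565 - 210947/(2*47/(-33) + 133024) = -441565 - 210947/(2*47*(-1/33) + 133024) = -441565 - 210947/(-94/33 + 133024) = -441565 - 210947/4389698/33 = -441565 - 210947*33/4389698 = -441565 - 1*6961251/4389698 = -441565 - 6961251/4389698 = -1938343958621/4389698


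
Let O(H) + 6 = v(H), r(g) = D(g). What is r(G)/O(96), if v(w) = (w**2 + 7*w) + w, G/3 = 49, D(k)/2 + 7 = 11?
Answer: 4/4989 ≈ 0.00080176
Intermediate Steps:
D(k) = 8 (D(k) = -14 + 2*11 = -14 + 22 = 8)
G = 147 (G = 3*49 = 147)
v(w) = w**2 + 8*w
r(g) = 8
O(H) = -6 + H*(8 + H)
r(G)/O(96) = 8/(-6 + 96*(8 + 96)) = 8/(-6 + 96*104) = 8/(-6 + 9984) = 8/9978 = 8*(1/9978) = 4/4989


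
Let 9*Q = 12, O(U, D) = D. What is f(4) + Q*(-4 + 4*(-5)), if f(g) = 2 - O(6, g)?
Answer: -34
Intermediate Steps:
Q = 4/3 (Q = (⅑)*12 = 4/3 ≈ 1.3333)
f(g) = 2 - g
f(4) + Q*(-4 + 4*(-5)) = (2 - 1*4) + 4*(-4 + 4*(-5))/3 = (2 - 4) + 4*(-4 - 20)/3 = -2 + (4/3)*(-24) = -2 - 32 = -34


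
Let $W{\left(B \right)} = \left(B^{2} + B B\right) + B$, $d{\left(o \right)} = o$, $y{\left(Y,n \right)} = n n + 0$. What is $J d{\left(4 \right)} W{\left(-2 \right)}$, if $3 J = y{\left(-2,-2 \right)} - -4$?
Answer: $64$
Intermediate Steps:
$y{\left(Y,n \right)} = n^{2}$ ($y{\left(Y,n \right)} = n^{2} + 0 = n^{2}$)
$W{\left(B \right)} = B + 2 B^{2}$ ($W{\left(B \right)} = \left(B^{2} + B^{2}\right) + B = 2 B^{2} + B = B + 2 B^{2}$)
$J = \frac{8}{3}$ ($J = \frac{\left(-2\right)^{2} - -4}{3} = \frac{4 + 4}{3} = \frac{1}{3} \cdot 8 = \frac{8}{3} \approx 2.6667$)
$J d{\left(4 \right)} W{\left(-2 \right)} = \frac{8}{3} \cdot 4 \left(- 2 \left(1 + 2 \left(-2\right)\right)\right) = \frac{32 \left(- 2 \left(1 - 4\right)\right)}{3} = \frac{32 \left(\left(-2\right) \left(-3\right)\right)}{3} = \frac{32}{3} \cdot 6 = 64$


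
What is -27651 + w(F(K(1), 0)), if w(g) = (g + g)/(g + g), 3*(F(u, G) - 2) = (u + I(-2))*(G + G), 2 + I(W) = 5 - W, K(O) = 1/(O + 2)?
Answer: -27650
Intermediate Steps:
K(O) = 1/(2 + O)
I(W) = 3 - W (I(W) = -2 + (5 - W) = 3 - W)
F(u, G) = 2 + 2*G*(5 + u)/3 (F(u, G) = 2 + ((u + (3 - 1*(-2)))*(G + G))/3 = 2 + ((u + (3 + 2))*(2*G))/3 = 2 + ((u + 5)*(2*G))/3 = 2 + ((5 + u)*(2*G))/3 = 2 + (2*G*(5 + u))/3 = 2 + 2*G*(5 + u)/3)
w(g) = 1 (w(g) = (2*g)/((2*g)) = (2*g)*(1/(2*g)) = 1)
-27651 + w(F(K(1), 0)) = -27651 + 1 = -27650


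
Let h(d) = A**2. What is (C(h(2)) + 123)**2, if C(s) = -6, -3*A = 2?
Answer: 13689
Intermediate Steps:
A = -2/3 (A = -1/3*2 = -2/3 ≈ -0.66667)
h(d) = 4/9 (h(d) = (-2/3)**2 = 4/9)
(C(h(2)) + 123)**2 = (-6 + 123)**2 = 117**2 = 13689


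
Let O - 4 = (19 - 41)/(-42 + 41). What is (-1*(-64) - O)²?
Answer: 1444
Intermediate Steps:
O = 26 (O = 4 + (19 - 41)/(-42 + 41) = 4 - 22/(-1) = 4 - 22*(-1) = 4 + 22 = 26)
(-1*(-64) - O)² = (-1*(-64) - 1*26)² = (64 - 26)² = 38² = 1444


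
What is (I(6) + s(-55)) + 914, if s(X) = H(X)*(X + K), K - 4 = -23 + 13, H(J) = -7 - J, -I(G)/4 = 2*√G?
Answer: -2014 - 8*√6 ≈ -2033.6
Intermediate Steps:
I(G) = -8*√G
K = -6 (K = 4 + (-23 + 13) = 4 - 10 = -6)
s(X) = (-7 - X)*(-6 + X) (s(X) = (-7 - X)*(X - 6) = (-7 - X)*(-6 + X))
(I(6) + s(-55)) + 914 = (-8*√6 + (42 - 1*(-55) - 1*(-55)²)) + 914 = (-8*√6 + (42 + 55 - 1*3025)) + 914 = (-8*√6 + (42 + 55 - 3025)) + 914 = (-8*√6 - 2928) + 914 = (-2928 - 8*√6) + 914 = -2014 - 8*√6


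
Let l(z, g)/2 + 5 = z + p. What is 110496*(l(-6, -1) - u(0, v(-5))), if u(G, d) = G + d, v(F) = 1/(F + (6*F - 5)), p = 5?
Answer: -6615948/5 ≈ -1.3232e+6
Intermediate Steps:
l(z, g) = 2*z (l(z, g) = -10 + 2*(z + 5) = -10 + 2*(5 + z) = -10 + (10 + 2*z) = 2*z)
v(F) = 1/(-5 + 7*F) (v(F) = 1/(F + (-5 + 6*F)) = 1/(-5 + 7*F))
110496*(l(-6, -1) - u(0, v(-5))) = 110496*(2*(-6) - (0 + 1/(-5 + 7*(-5)))) = 110496*(-12 - (0 + 1/(-5 - 35))) = 110496*(-12 - (0 + 1/(-40))) = 110496*(-12 - (0 - 1/40)) = 110496*(-12 - 1*(-1/40)) = 110496*(-12 + 1/40) = 110496*(-479/40) = -6615948/5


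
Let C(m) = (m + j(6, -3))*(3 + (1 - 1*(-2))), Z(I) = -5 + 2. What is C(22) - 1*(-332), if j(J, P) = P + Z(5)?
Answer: 428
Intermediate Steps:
Z(I) = -3
j(J, P) = -3 + P (j(J, P) = P - 3 = -3 + P)
C(m) = -36 + 6*m (C(m) = (m + (-3 - 3))*(3 + (1 - 1*(-2))) = (m - 6)*(3 + (1 + 2)) = (-6 + m)*(3 + 3) = (-6 + m)*6 = -36 + 6*m)
C(22) - 1*(-332) = (-36 + 6*22) - 1*(-332) = (-36 + 132) + 332 = 96 + 332 = 428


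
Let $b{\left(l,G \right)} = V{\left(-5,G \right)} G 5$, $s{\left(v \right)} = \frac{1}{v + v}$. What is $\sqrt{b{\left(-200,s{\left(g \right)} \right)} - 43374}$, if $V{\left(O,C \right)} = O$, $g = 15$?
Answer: $\frac{i \sqrt{1561494}}{6} \approx 208.27 i$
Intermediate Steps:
$s{\left(v \right)} = \frac{1}{2 v}$
$b{\left(l,G \right)} = - 25 G$ ($b{\left(l,G \right)} = - 5 G 5 = - 25 G$)
$\sqrt{b{\left(-200,s{\left(g \right)} \right)} - 43374} = \sqrt{- 25 \frac{1}{2 \cdot 15} - 43374} = \sqrt{- 25 \cdot \frac{1}{2} \cdot \frac{1}{15} - 43374} = \sqrt{\left(-25\right) \frac{1}{30} - 43374} = \sqrt{- \frac{5}{6} - 43374} = \sqrt{- \frac{260249}{6}} = \frac{i \sqrt{1561494}}{6}$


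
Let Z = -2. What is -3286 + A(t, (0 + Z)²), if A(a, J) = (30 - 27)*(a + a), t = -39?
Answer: -3520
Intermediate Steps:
A(a, J) = 6*a (A(a, J) = 3*(2*a) = 6*a)
-3286 + A(t, (0 + Z)²) = -3286 + 6*(-39) = -3286 - 234 = -3520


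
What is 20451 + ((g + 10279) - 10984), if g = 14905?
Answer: 34651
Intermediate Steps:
20451 + ((g + 10279) - 10984) = 20451 + ((14905 + 10279) - 10984) = 20451 + (25184 - 10984) = 20451 + 14200 = 34651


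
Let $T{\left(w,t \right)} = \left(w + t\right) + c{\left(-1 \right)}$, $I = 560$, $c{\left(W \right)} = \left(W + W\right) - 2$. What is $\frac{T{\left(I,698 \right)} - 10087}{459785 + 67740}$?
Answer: $- \frac{8833}{527525} \approx -0.016744$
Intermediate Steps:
$c{\left(W \right)} = -2 + 2 W$ ($c{\left(W \right)} = 2 W - 2 = -2 + 2 W$)
$T{\left(w,t \right)} = -4 + t + w$ ($T{\left(w,t \right)} = \left(w + t\right) + \left(-2 + 2 \left(-1\right)\right) = \left(t + w\right) - 4 = -4 + t + w$)
$\frac{T{\left(I,698 \right)} - 10087}{459785 + 67740} = \frac{\left(-4 + 698 + 560\right) - 10087}{459785 + 67740} = \frac{1254 - 10087}{527525} = \left(-8833\right) \frac{1}{527525} = - \frac{8833}{527525}$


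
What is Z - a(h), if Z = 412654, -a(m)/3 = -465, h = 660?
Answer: 411259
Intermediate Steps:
a(m) = 1395 (a(m) = -3*(-465) = 1395)
Z - a(h) = 412654 - 1*1395 = 412654 - 1395 = 411259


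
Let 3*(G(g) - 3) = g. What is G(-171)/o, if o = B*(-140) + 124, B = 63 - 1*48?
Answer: 27/988 ≈ 0.027328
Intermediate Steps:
B = 15 (B = 63 - 48 = 15)
G(g) = 3 + g/3
o = -1976 (o = 15*(-140) + 124 = -2100 + 124 = -1976)
G(-171)/o = (3 + (⅓)*(-171))/(-1976) = (3 - 57)*(-1/1976) = -54*(-1/1976) = 27/988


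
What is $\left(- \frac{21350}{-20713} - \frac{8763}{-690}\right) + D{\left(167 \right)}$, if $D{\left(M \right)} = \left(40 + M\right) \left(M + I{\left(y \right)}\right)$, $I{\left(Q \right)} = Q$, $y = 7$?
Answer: $\frac{1066178913}{29590} \approx 36032.0$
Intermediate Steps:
$D{\left(M \right)} = \left(7 + M\right) \left(40 + M\right)$ ($D{\left(M \right)} = \left(40 + M\right) \left(M + 7\right) = \left(40 + M\right) \left(7 + M\right) = \left(7 + M\right) \left(40 + M\right)$)
$\left(- \frac{21350}{-20713} - \frac{8763}{-690}\right) + D{\left(167 \right)} = \left(- \frac{21350}{-20713} - \frac{8763}{-690}\right) + \left(280 + 167^{2} + 47 \cdot 167\right) = \left(\left(-21350\right) \left(- \frac{1}{20713}\right) - - \frac{127}{10}\right) + \left(280 + 27889 + 7849\right) = \left(\frac{3050}{2959} + \frac{127}{10}\right) + 36018 = \frac{406293}{29590} + 36018 = \frac{1066178913}{29590}$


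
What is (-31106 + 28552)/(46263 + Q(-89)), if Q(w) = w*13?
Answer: -1277/22553 ≈ -0.056622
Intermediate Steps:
Q(w) = 13*w
(-31106 + 28552)/(46263 + Q(-89)) = (-31106 + 28552)/(46263 + 13*(-89)) = -2554/(46263 - 1157) = -2554/45106 = -2554*1/45106 = -1277/22553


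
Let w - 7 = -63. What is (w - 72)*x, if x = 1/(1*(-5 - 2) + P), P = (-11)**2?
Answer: -64/57 ≈ -1.1228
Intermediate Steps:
w = -56 (w = 7 - 63 = -56)
P = 121
x = 1/114 (x = 1/(1*(-5 - 2) + 121) = 1/(1*(-7) + 121) = 1/(-7 + 121) = 1/114 ≈ 0.0087719)
(w - 72)*x = (-56 - 72)*(1/114) = -128*1/114 = -64/57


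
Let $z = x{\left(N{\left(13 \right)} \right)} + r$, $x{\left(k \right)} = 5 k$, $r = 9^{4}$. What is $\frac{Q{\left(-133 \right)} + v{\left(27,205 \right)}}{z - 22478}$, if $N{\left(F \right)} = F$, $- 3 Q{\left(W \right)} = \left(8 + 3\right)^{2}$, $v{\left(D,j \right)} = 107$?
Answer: $- \frac{50}{11889} \approx -0.0042056$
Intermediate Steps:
$r = 6561$
$Q{\left(W \right)} = - \frac{121}{3}$ ($Q{\left(W \right)} = - \frac{\left(8 + 3\right)^{2}}{3} = - \frac{11^{2}}{3} = \left(- \frac{1}{3}\right) 121 = - \frac{121}{3}$)
$z = 6626$ ($z = 5 \cdot 13 + 6561 = 65 + 6561 = 6626$)
$\frac{Q{\left(-133 \right)} + v{\left(27,205 \right)}}{z - 22478} = \frac{- \frac{121}{3} + 107}{6626 - 22478} = \frac{200}{3 \left(-15852\right)} = \frac{200}{3} \left(- \frac{1}{15852}\right) = - \frac{50}{11889}$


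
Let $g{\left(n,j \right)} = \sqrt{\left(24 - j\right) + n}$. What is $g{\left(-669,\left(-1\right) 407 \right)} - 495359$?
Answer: $-495359 + i \sqrt{238} \approx -4.9536 \cdot 10^{5} + 15.427 i$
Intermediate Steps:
$g{\left(n,j \right)} = \sqrt{24 + n - j}$
$g{\left(-669,\left(-1\right) 407 \right)} - 495359 = \sqrt{24 - 669 - \left(-1\right) 407} - 495359 = \sqrt{24 - 669 - -407} - 495359 = \sqrt{24 - 669 + 407} - 495359 = \sqrt{-238} - 495359 = i \sqrt{238} - 495359 = -495359 + i \sqrt{238}$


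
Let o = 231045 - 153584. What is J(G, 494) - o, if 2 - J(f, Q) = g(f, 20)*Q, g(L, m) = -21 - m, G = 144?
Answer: -57205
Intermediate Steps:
J(f, Q) = 2 + 41*Q (J(f, Q) = 2 - (-21 - 1*20)*Q = 2 - (-21 - 20)*Q = 2 - (-41)*Q = 2 + 41*Q)
o = 77461
J(G, 494) - o = (2 + 41*494) - 1*77461 = (2 + 20254) - 77461 = 20256 - 77461 = -57205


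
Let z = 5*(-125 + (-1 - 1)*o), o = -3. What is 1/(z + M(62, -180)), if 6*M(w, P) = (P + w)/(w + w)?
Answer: -372/221399 ≈ -0.0016802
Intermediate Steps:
M(w, P) = (P + w)/(12*w) (M(w, P) = ((P + w)/(w + w))/6 = ((P + w)/((2*w)))/6 = ((P + w)*(1/(2*w)))/6 = ((P + w)/(2*w))/6 = (P + w)/(12*w))
z = -595 (z = 5*(-125 + (-1 - 1)*(-3)) = 5*(-125 - 2*(-3)) = 5*(-125 + 6) = 5*(-119) = -595)
1/(z + M(62, -180)) = 1/(-595 + (1/12)*(-180 + 62)/62) = 1/(-595 + (1/12)*(1/62)*(-118)) = 1/(-595 - 59/372) = 1/(-221399/372) = -372/221399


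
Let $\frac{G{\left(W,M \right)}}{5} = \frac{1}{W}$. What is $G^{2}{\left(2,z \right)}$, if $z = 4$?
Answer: $\frac{25}{4} \approx 6.25$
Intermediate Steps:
$G{\left(W,M \right)} = \frac{5}{W}$
$G^{2}{\left(2,z \right)} = \left(\frac{5}{2}\right)^{2} = \frac{25}{4}$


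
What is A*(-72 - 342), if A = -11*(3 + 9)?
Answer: 54648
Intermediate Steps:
A = -132 (A = -11*12 = -132)
A*(-72 - 342) = -132*(-72 - 342) = -132*(-414) = 54648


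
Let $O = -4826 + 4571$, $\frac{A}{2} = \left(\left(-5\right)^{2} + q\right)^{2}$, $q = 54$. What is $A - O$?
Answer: $12737$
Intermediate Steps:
$A = 12482$ ($A = 2 \left(\left(-5\right)^{2} + 54\right)^{2} = 2 \left(25 + 54\right)^{2} = 2 \cdot 79^{2} = 2 \cdot 6241 = 12482$)
$O = -255$
$A - O = 12482 - -255 = 12482 + 255 = 12737$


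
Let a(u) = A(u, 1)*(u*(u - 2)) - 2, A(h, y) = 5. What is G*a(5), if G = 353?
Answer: 25769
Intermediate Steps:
a(u) = -2 + 5*u*(-2 + u) (a(u) = 5*(u*(u - 2)) - 2 = 5*(u*(-2 + u)) - 2 = 5*u*(-2 + u) - 2 = -2 + 5*u*(-2 + u))
G*a(5) = 353*(-2 - 10*5 + 5*5²) = 353*(-2 - 50 + 5*25) = 353*(-2 - 50 + 125) = 353*73 = 25769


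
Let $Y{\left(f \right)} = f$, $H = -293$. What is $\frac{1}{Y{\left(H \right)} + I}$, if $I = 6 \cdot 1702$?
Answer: $\frac{1}{9919} \approx 0.00010082$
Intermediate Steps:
$I = 10212$
$\frac{1}{Y{\left(H \right)} + I} = \frac{1}{-293 + 10212} = \frac{1}{9919}$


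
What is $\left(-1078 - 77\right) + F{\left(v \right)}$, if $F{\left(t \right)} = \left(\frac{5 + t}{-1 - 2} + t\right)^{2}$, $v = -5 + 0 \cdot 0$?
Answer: $-1130$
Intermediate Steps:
$v = -5$ ($v = -5 + 0 = -5$)
$F{\left(t \right)} = \left(- \frac{5}{3} + \frac{2 t}{3}\right)^{2}$ ($F{\left(t \right)} = \left(\frac{5 + t}{-3} + t\right)^{2} = \left(\left(5 + t\right) \left(- \frac{1}{3}\right) + t\right)^{2} = \left(\left(- \frac{5}{3} - \frac{t}{3}\right) + t\right)^{2} = \left(- \frac{5}{3} + \frac{2 t}{3}\right)^{2}$)
$\left(-1078 - 77\right) + F{\left(v \right)} = \left(-1078 - 77\right) + \frac{\left(-5 + 2 \left(-5\right)\right)^{2}}{9} = \left(-1078 - 77\right) + \frac{\left(-5 - 10\right)^{2}}{9} = -1155 + \frac{\left(-15\right)^{2}}{9} = -1155 + \frac{1}{9} \cdot 225 = -1155 + 25 = -1130$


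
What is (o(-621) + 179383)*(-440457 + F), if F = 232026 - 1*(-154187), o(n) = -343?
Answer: -9711845760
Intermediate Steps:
F = 386213 (F = 232026 + 154187 = 386213)
(o(-621) + 179383)*(-440457 + F) = (-343 + 179383)*(-440457 + 386213) = 179040*(-54244) = -9711845760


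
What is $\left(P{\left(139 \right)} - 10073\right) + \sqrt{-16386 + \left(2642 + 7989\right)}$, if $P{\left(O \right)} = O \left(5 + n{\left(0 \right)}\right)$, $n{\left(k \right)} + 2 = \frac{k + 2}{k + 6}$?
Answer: $- \frac{28829}{3} + i \sqrt{5755} \approx -9609.7 + 75.862 i$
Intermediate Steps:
$n{\left(k \right)} = -2 + \frac{2 + k}{6 + k}$ ($n{\left(k \right)} = -2 + \frac{k + 2}{k + 6} = -2 + \frac{2 + k}{6 + k}$)
$P{\left(O \right)} = \frac{10 O}{3}$ ($P{\left(O \right)} = O \left(5 + \frac{-10 - 0}{6 + 0}\right) = O \left(5 + \frac{-10 + 0}{6}\right) = O \left(5 + \frac{1}{6} \left(-10\right)\right) = O \left(5 - \frac{5}{3}\right) = O \frac{10}{3} = \frac{10 O}{3}$)
$\left(P{\left(139 \right)} - 10073\right) + \sqrt{-16386 + \left(2642 + 7989\right)} = \left(\frac{10}{3} \cdot 139 - 10073\right) + \sqrt{-16386 + \left(2642 + 7989\right)} = \left(\frac{1390}{3} - 10073\right) + \sqrt{-16386 + 10631} = - \frac{28829}{3} + \sqrt{-5755} = - \frac{28829}{3} + i \sqrt{5755}$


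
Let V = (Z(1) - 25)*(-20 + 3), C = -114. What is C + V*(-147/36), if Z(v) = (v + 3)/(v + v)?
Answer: -20527/12 ≈ -1710.6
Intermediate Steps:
Z(v) = (3 + v)/(2*v) (Z(v) = (3 + v)/((2*v)) = (3 + v)*(1/(2*v)) = (3 + v)/(2*v))
V = 391 (V = ((½)*(3 + 1)/1 - 25)*(-20 + 3) = ((½)*1*4 - 25)*(-17) = (2 - 25)*(-17) = -23*(-17) = 391)
C + V*(-147/36) = -114 + 391*(-147/36) = -114 + 391*(-147*1/36) = -114 + 391*(-49/12) = -114 - 19159/12 = -20527/12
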